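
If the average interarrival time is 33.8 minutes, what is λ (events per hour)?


λ = 1/(interarrival time) in consistent units.
1 hour = 60 min, so λ = 60/33.8 = 1.7751 per hour

Final: 1.7751 /hr


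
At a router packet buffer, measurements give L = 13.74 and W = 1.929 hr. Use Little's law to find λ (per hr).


λ = L/W = 13.74/1.929 = 7.1229 /hr

Final: 7.1229 /hr


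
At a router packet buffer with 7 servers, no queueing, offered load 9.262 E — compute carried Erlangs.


B(7,9.262) = 0.374582 (Erlang-B)
Carried load = a(1 − B) = 9.262·(1 − 0.374582) = 9.262·0.625418 = 5.7926 E

Final: 5.7926 Erlangs


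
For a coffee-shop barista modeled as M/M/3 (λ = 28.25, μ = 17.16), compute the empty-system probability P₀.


a = λ/μ = 28.25/17.16 = 1.6463; ρ = a/c = 0.5488
Σ_{k=0}^{2} a^k/k! (terms k=0..2) = 1.00000 + 1.64627 + 1.35510 = 4.00137
Tail: a^3/(3!(1−ρ)) = 4.46173/(6·0.4512) = 1.64794
P₀ = 1/(4.00137 + 1.64794) = 1/5.64931 = 0.177013

Final: 0.177013


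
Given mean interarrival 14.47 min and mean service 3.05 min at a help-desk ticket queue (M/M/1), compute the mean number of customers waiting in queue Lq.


λ = 60/14.47 = 4.1465 /hr
μ = 60/3.05 = 19.6721 /hr
ρ = λ/μ = 4.1465/19.6721 = 0.2108
Lq = ρ²/(1−ρ) = 0.04443/0.7892 = 0.05629

Final: 0.05629


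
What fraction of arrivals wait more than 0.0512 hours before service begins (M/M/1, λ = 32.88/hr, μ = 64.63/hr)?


ρ = 32.88/64.63 = 0.5087
P(Wq > t) = ρ·e^{−(μ−λ)t} = 0.5087·e^{−1.6256}
= 0.5087·0.196794 = 0.100117

Final: 0.100117


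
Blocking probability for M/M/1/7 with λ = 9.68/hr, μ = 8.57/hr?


ρ = λ/μ = 9.68/8.57 = 1.1295
P_K = (1−ρ)ρ^K/(1−ρ^(K+1)) = (-0.1295·2.345642)/(1 − 2.649453)
= -0.303811/-1.649453 = 0.184189

Final: 0.184189


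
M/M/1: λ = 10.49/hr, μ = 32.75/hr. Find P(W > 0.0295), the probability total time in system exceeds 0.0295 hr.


W ~ Exponential(μ−λ) for M/M/1.
μ − λ = 32.75 − 10.49 = 22.2600
P(W > t) = e^{−(μ−λ)t} = e^{−0.6567} = 0.518575

Final: 0.518575


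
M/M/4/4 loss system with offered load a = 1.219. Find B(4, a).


B(c,a) = (a^c/c!) / Σ_{k=0}^{c} a^k/k!
a^4/4! = 0.092003
Σ terms (k=0..4): 1.00000 + 1.21900 + 0.74298 + 0.30190 + 0.09200 = 3.355882
B = 0.092003/3.355882 = 0.027416

Final: 0.027416


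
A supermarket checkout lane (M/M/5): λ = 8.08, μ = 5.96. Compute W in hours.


a = 1.3557; ρ = 0.2711; P₀ = 0.257528
Lq = P₀·a^c·ρ/(c!(1−ρ)²) = 0.005016
Wq = Lq/λ = 0.005016/8.08 = 0.0006208 hr
W = Wq + 1/μ = 0.0006208 + 0.16779 = 0.16841 hr

Final: 0.16841 hr


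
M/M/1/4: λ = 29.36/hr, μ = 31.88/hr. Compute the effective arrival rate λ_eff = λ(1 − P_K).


ρ = 0.9210; P_K = (1−ρ)ρ^4/(1−ρ^5) = 0.168486
λ_eff = λ(1 − P_K) = 29.36·(1 − 0.168486) = 29.36·0.831514 = 24.4132 /hr

Final: 24.4132 /hr


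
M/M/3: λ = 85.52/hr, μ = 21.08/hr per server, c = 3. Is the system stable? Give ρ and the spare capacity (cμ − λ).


Total capacity cμ = 3·21.08 = 63.24/hr
ρ = λ/(cμ) = 85.52/63.24 = 1.3523
Stable ⇔ ρ < 1: NO
Spare capacity = cμ − λ = 63.24 − 85.52 = -22.28/hr

Final: ρ = 1.3523; unstable; margin = -22.28/hr


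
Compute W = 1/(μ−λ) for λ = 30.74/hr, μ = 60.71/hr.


W = 1/(μ−λ) = 1/(60.71 − 30.74) = 1/29.97 = 0.03337 hr

Final: 0.03337 hr


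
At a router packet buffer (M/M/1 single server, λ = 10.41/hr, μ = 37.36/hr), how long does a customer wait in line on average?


ρ = 10.41/37.36 = 0.2786
Wq = ρ/(μ−λ) = 0.2786/(37.36 − 10.41) = 0.2786/26.95 = 0.01034 hr

Final: 0.01034 hr


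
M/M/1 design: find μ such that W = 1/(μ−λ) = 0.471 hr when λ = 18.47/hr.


W = 1/(μ−λ) ⇒ μ − λ = 1/W = 1/0.471 = 2.1231
μ = λ + 1/W = 18.47 + 2.1231 = 20.5931 per hr

Final: 20.5931 /hr


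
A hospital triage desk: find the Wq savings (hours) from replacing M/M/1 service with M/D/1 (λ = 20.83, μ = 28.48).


ρ = 20.83/28.48 = 0.7314
Wq(M/M/1) = ρ/(μ−λ) = 0.7314/7.65 = 0.09561 hr
Wq(M/D/1) = ρ/(2(μ−λ)) = 0.04780 hr
Savings = 0.09561 − 0.04780 = 0.04780 hr

Final: 0.04780 hr


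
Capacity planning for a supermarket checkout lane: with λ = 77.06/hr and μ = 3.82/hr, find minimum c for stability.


Stability requires cμ > λ ⇔ c > λ/μ.
λ/μ = 77.06/3.82 = 20.1728
Minimum integer c = ⌊20.1728⌋ + 1 = 21
Check: 21·3.82 = 80.22 > 77.06, while 20·3.82 = 76.40 ≤ 77.06

Final: 21 servers


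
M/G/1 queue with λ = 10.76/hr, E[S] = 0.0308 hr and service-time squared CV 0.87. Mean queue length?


ρ = λ·E[S] = 10.76·0.0308 = 0.3314
Lq = ρ²(1+C_s²)/(2(1−ρ)) = 0.1098·(1+0.87)/(2·0.6686)
= 0.1098·1.8700/1.3372 = 0.15359

Final: 0.15359


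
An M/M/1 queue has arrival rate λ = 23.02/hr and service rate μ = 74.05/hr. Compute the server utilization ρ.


ρ = λ/μ = 23.02/74.05 = 0.3109

Final: 0.3109


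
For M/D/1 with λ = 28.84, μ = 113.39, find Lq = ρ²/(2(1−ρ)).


ρ = 28.84/113.39 = 0.2543
M/D/1: Lq = ρ²/(2(1−ρ)) = 0.06469/(2·0.7457) = 0.04338

Final: 0.04338


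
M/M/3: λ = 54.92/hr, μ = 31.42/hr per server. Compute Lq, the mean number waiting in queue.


a = λ/μ = 1.7479; ρ = a/3 = 0.5826
P₀ = 0.156050
Lq = P₀·a^c·ρ / (c!·(1−ρ)²) = 0.156050·5.34039·0.5826/(6·0.17419)
= 0.46460

Final: 0.46460


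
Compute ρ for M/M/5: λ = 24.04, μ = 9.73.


ρ = λ/(cμ) = 24.04/(5·9.73) = 24.04/48.65 = 0.4941

Final: 0.4941


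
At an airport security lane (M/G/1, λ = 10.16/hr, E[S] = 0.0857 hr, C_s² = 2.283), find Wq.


ρ = λ·E[S] = 10.16·0.0857 = 0.8707
E[S²] = E[S]²(1+C_s²) = 0.0857²·(1+2.283) = 0.024112
Wq = λ·E[S²]/(2(1−ρ)) = 10.16·0.024112/(2·0.1293) = 0.94741 hr

Final: 0.94741 hr


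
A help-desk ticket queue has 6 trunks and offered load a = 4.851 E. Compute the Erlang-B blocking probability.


B(c,a) = (a^c/c!) / Σ_{k=0}^{c} a^k/k!
a^6/6! = 18.099024
Σ terms (k=0..6): 1.00000 + 4.85100 + 11.76610 + 19.02578 + 23.07352 + 22.38593 + 18.09902 = 100.201358
B = 18.099024/100.201358 = 0.180627

Final: 0.180627


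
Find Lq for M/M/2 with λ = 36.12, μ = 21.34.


a = λ/μ = 1.6926; ρ = a/2 = 0.8463
P₀ = 0.083249
Lq = P₀·a^c·ρ / (c!·(1−ρ)²) = 0.083249·2.86488·0.8463/(2·0.02362)
= 4.27188

Final: 4.27188


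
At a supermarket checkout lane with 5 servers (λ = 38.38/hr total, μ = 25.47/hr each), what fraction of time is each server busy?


ρ = λ/(cμ) = 38.38/(5·25.47) = 38.38/127.35 = 0.3014

Final: 0.3014


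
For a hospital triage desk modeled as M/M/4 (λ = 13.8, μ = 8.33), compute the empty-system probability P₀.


a = λ/μ = 13.8/8.33 = 1.6567; ρ = a/c = 0.4142
Σ_{k=0}^{3} a^k/k! (terms k=0..3) = 1.00000 + 1.65666 + 1.37227 + 0.75779 = 4.78672
Tail: a^4/(4!(1−ρ)) = 7.53245/(24·0.5858) = 0.53574
P₀ = 1/(4.78672 + 0.53574) = 1/5.32246 = 0.187883

Final: 0.187883


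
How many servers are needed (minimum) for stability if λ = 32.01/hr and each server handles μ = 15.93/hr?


Stability requires cμ > λ ⇔ c > λ/μ.
λ/μ = 32.01/15.93 = 2.0094
Minimum integer c = ⌊2.0094⌋ + 1 = 3
Check: 3·15.93 = 47.79 > 32.01, while 2·15.93 = 31.86 ≤ 32.01

Final: 3 servers


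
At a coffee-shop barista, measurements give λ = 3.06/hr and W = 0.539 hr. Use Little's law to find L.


L = λW = 3.06·0.539 = 1.6493

Final: 1.6493


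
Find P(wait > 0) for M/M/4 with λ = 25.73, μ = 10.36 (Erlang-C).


a = λ/μ = 2.4836; ρ = a/4 = 0.6209
P₀ = 0.075173 (from M/M/c formula)
C(c,a) = [a^c/(c!(1−ρ))]·P₀ = [38.04697/(24·0.3791)]·0.075173
= 4.18170·0.075173 = 0.314351

Final: 0.314351


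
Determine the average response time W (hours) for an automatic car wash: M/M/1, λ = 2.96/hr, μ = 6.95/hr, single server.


W = 1/(μ−λ) = 1/(6.95 − 2.96) = 1/3.99 = 0.2506 hr

Final: 0.2506 hr


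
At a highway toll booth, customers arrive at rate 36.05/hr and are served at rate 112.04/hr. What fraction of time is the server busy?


ρ = λ/μ = 36.05/112.04 = 0.3218

Final: 0.3218


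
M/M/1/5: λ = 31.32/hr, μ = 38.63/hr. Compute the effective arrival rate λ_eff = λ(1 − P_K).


ρ = 0.8108; P_K = (1−ρ)ρ^5/(1−ρ^6) = 0.092596
λ_eff = λ(1 − P_K) = 31.32·(1 − 0.092596) = 31.32·0.907404 = 28.4199 /hr

Final: 28.4199 /hr


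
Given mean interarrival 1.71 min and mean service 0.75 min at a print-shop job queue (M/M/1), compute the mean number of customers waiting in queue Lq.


λ = 60/1.71 = 35.0877 /hr
μ = 60/0.75 = 80.0000 /hr
ρ = λ/μ = 35.0877/80.0000 = 0.4386
Lq = ρ²/(1−ρ) = 0.1924/0.5614 = 0.3427

Final: 0.3427


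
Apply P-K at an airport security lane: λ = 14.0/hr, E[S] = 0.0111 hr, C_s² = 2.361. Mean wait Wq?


ρ = λ·E[S] = 14.0·0.0111 = 0.1554
E[S²] = E[S]²(1+C_s²) = 0.0111²·(1+2.361) = 0.0004141
Wq = λ·E[S²]/(2(1−ρ)) = 14.0·0.0004141/(2·0.8446) = 0.003432 hr

Final: 0.003432 hr


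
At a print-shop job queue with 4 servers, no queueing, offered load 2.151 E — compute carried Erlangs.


B(4,2.151) = 0.111287 (Erlang-B)
Carried load = a(1 − B) = 2.151·(1 − 0.111287) = 2.151·0.888713 = 1.9116 E

Final: 1.9116 Erlangs


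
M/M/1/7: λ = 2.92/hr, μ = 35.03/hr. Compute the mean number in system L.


ρ = 2.92/35.03 = 0.08336
L = ρ[1 − (K+1)ρ^K + Kρ^(K+1)] / [(1−ρ)(1−ρ^(K+1))]
Numerator: 0.08336·(1 − 8·0.00000002796 + 7·0.000000002331) = 0.083357
Denominator: (0.9166)·(1.000000) = 0.916643
L = 0.083357/0.916643 = 0.09094

Final: 0.09094


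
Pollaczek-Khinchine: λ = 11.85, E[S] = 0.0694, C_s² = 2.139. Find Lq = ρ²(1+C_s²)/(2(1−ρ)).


ρ = λ·E[S] = 11.85·0.0694 = 0.8224
Lq = ρ²(1+C_s²)/(2(1−ρ)) = 0.6763·(1+2.139)/(2·0.1776)
= 0.6763·3.1390/0.3552 = 5.97654

Final: 5.97654


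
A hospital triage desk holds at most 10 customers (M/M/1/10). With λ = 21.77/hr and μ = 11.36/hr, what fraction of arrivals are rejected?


ρ = λ/μ = 21.77/11.36 = 1.9164
P_K = (1−ρ)ρ^K/(1−ρ^(K+1)) = (-0.9164·668.037707)/(1 − 1280.209585)
= -612.171878/-1279.209585 = 0.478555

Final: 0.478555


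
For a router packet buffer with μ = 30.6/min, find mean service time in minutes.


Mean service time = 1/μ = 1/30.6 minute = 0.03268 minute
In minutes: 0.03268 × 1 = 0.03268 min

Final: 0.03268 min


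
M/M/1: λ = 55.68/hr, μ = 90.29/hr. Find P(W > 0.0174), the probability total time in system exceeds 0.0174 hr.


W ~ Exponential(μ−λ) for M/M/1.
μ − λ = 90.29 − 55.68 = 34.6100
P(W > t) = e^{−(μ−λ)t} = e^{−0.6022} = 0.547598

Final: 0.547598


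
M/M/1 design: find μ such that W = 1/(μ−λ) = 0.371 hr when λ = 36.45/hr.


W = 1/(μ−λ) ⇒ μ − λ = 1/W = 1/0.371 = 2.6954
μ = λ + 1/W = 36.45 + 2.6954 = 39.1454 per hr

Final: 39.1454 /hr


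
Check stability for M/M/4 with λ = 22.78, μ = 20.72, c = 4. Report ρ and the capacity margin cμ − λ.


Total capacity cμ = 4·20.72 = 82.88/hr
ρ = λ/(cμ) = 22.78/82.88 = 0.2749
Stable ⇔ ρ < 1: YES
Spare capacity = cμ − λ = 82.88 − 22.78 = 60.10/hr

Final: ρ = 0.2749; stable; margin = 60.10/hr


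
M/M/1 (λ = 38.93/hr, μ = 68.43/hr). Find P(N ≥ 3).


ρ = 38.93/68.43 = 0.5689
P(N ≥ n) = ρ^n = 0.5689^3 = 0.184125

Final: 0.184125


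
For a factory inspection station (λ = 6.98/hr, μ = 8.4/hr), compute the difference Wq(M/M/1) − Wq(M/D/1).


ρ = 6.98/8.4 = 0.8310
Wq(M/M/1) = ρ/(μ−λ) = 0.8310/1.42 = 0.58518 hr
Wq(M/D/1) = ρ/(2(μ−λ)) = 0.29259 hr
Savings = 0.58518 − 0.29259 = 0.29259 hr

Final: 0.29259 hr


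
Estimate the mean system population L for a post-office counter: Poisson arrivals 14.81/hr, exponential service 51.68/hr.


ρ = λ/μ = 14.81/51.68 = 0.2866
L = ρ/(1−ρ) = 0.2866/(1 − 0.2866) = 0.2866/0.7134 = 0.4017

Final: 0.4017


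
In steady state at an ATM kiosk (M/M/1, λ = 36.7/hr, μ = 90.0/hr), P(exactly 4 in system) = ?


ρ = 36.7/90.0 = 0.4078
P_n = (1−ρ)·ρ^n = (1 − 0.4078)·0.4078^4 = 0.5922·0.027650 = 0.016375

Final: 0.016375


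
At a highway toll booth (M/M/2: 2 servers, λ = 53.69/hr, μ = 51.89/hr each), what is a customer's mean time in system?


a = 1.0347; ρ = 0.5173; P₀ = 0.318092
Lq = P₀·a^c·ρ/(c!(1−ρ)²) = 0.37814
Wq = Lq/λ = 0.37814/53.69 = 0.007043 hr
W = Wq + 1/μ = 0.007043 + 0.01927 = 0.02631 hr

Final: 0.02631 hr


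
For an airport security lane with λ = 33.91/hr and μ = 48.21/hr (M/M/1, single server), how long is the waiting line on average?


ρ = 33.91/48.21 = 0.7034
Lq = ρ²/(1−ρ) = 0.4947/0.2966 = 1.6679

Final: 1.6679


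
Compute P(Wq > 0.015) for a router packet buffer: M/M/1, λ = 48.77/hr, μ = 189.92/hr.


ρ = 48.77/189.92 = 0.2568
P(Wq > t) = ρ·e^{−(μ−λ)t} = 0.2568·e^{−2.1172}
= 0.2568·0.120362 = 0.030908

Final: 0.030908


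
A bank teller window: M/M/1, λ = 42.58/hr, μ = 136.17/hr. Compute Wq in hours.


ρ = 42.58/136.17 = 0.3127
Wq = ρ/(μ−λ) = 0.3127/(136.17 − 42.58) = 0.3127/93.59 = 0.003341 hr

Final: 0.003341 hr


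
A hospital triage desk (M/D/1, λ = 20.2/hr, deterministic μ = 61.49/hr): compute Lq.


ρ = 20.2/61.49 = 0.3285
M/D/1: Lq = ρ²/(2(1−ρ)) = 0.1079/(2·0.6715) = 0.08036

Final: 0.08036


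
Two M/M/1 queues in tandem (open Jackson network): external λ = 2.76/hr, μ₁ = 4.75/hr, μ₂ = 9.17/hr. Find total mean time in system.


Each node sees arrival rate λ = 2.76/hr (tandem ⇒ throughput preserved).
W₁ = 1/(μ₁−λ) = 1/(4.75−2.76) = 0.50251 hr
W₂ = 1/(μ₂−λ) = 1/(9.17−2.76) = 0.15601 hr
W_total = W₁ + W₂ = 0.50251 + 0.15601 = 0.65852 hr

Final: 0.65852 hr


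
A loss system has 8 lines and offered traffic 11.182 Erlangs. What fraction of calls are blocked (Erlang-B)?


B(c,a) = (a^c/c!) / Σ_{k=0}^{c} a^k/k!
a^8/8! = 6062.271465
Σ terms (k=0..8): 1.00000 + 11.18200 + 62.51856 + 233.02752 + 651.42843 + 1456.85455 + 2715.09126 + 4337.16435 + 6062.27147 = 15530.538129
B = 6062.271465/15530.538129 = 0.390345

Final: 0.390345


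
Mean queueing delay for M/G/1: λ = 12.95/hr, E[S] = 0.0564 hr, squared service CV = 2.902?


ρ = λ·E[S] = 12.95·0.0564 = 0.7304
E[S²] = E[S]²(1+C_s²) = 0.0564²·(1+2.902) = 0.012412
Wq = λ·E[S²]/(2(1−ρ)) = 12.95·0.012412/(2·0.2696) = 0.29808 hr

Final: 0.29808 hr


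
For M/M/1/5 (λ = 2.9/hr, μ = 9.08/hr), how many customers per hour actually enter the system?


ρ = 0.3194; P_K = (1−ρ)ρ^5/(1−ρ^6) = 0.002264
λ_eff = λ(1 − P_K) = 2.9·(1 − 0.002264) = 2.9·0.997736 = 2.8934 /hr

Final: 2.8934 /hr


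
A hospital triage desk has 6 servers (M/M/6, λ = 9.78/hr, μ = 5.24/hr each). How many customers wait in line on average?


a = λ/μ = 1.8664; ρ = a/6 = 0.3111
P₀ = 0.154528
Lq = P₀·a^c·ρ / (c!·(1−ρ)²) = 0.154528·42.27128·0.3111/(720·0.47463)
= 0.005946

Final: 0.005946


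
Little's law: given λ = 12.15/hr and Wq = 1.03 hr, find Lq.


Lq = λWq = 12.15·1.03 = 12.5145

Final: 12.5145


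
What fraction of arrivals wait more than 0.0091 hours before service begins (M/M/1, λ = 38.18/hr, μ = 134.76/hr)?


ρ = 38.18/134.76 = 0.2833
P(Wq > t) = ρ·e^{−(μ−λ)t} = 0.2833·e^{−0.8789}
= 0.2833·0.415249 = 0.117648

Final: 0.117648


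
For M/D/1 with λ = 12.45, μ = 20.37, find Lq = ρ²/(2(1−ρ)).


ρ = 12.45/20.37 = 0.6112
M/D/1: Lq = ρ²/(2(1−ρ)) = 0.3736/(2·0.3888) = 0.48039

Final: 0.48039


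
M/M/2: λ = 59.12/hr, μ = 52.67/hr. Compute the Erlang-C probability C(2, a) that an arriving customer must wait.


a = λ/μ = 1.1225; ρ = a/2 = 0.5612
P₀ = 0.281041 (from M/M/c formula)
C(c,a) = [a^c/(c!(1−ρ))]·P₀ = [1.25992/(2·0.4388)]·0.281041
= 1.43574·0.281041 = 0.403502

Final: 0.403502


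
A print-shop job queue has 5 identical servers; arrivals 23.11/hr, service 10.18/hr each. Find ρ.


ρ = λ/(cμ) = 23.11/(5·10.18) = 23.11/50.90 = 0.4540

Final: 0.4540


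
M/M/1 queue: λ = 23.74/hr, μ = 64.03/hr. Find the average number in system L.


ρ = λ/μ = 23.74/64.03 = 0.3708
L = ρ/(1−ρ) = 0.3708/(1 − 0.3708) = 0.3708/0.6292 = 0.5892

Final: 0.5892


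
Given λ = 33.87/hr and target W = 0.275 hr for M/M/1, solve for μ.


W = 1/(μ−λ) ⇒ μ − λ = 1/W = 1/0.275 = 3.6364
μ = λ + 1/W = 33.87 + 3.6364 = 37.5064 per hr

Final: 37.5064 /hr


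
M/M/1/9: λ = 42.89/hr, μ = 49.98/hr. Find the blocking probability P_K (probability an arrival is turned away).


ρ = λ/μ = 42.89/49.98 = 0.8581
P_K = (1−ρ)ρ^K/(1−ρ^(K+1)) = (0.1419·0.252370)/(1 − 0.216570)
= 0.035800/0.783430 = 0.045697

Final: 0.045697


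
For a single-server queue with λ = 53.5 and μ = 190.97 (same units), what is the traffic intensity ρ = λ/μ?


ρ = λ/μ = 53.5/190.97 = 0.2801

Final: 0.2801


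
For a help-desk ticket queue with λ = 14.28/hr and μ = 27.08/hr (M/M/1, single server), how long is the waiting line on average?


ρ = 14.28/27.08 = 0.5273
Lq = ρ²/(1−ρ) = 0.2781/0.4727 = 0.5883

Final: 0.5883


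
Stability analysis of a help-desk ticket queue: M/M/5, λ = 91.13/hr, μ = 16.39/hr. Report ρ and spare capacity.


Total capacity cμ = 5·16.39 = 81.95/hr
ρ = λ/(cμ) = 91.13/81.95 = 1.1120
Stable ⇔ ρ < 1: NO
Spare capacity = cμ − λ = 81.95 − 91.13 = -9.18/hr

Final: ρ = 1.1120; unstable; margin = -9.18/hr


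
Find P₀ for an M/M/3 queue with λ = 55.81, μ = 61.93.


a = λ/μ = 55.81/61.93 = 0.9012; ρ = a/c = 0.3004
Σ_{k=0}^{2} a^k/k! (terms k=0..2) = 1.00000 + 0.90118 + 0.40606 = 2.30724
Tail: a^3/(3!(1−ρ)) = 0.73187/(6·0.6996) = 0.17435
P₀ = 1/(2.30724 + 0.17435) = 1/2.48159 = 0.402967

Final: 0.402967


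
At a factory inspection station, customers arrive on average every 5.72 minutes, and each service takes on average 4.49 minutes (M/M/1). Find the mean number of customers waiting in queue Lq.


λ = 60/5.72 = 10.4895 /hr
μ = 60/4.49 = 13.3630 /hr
ρ = λ/μ = 10.4895/13.3630 = 0.7850
Lq = ρ²/(1−ρ) = 0.6162/0.2150 = 2.8654

Final: 2.8654


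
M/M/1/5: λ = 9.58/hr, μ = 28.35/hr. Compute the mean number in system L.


ρ = 9.58/28.35 = 0.3379
L = ρ[1 − (K+1)ρ^K + Kρ^(K+1)] / [(1−ρ)(1−ρ^(K+1))]
Numerator: 0.3379·(1 − 6·0.004406 + 5·0.001489) = 0.331501
Denominator: (0.6621)·(0.998511) = 0.661095
L = 0.331501/0.661095 = 0.5014

Final: 0.5014


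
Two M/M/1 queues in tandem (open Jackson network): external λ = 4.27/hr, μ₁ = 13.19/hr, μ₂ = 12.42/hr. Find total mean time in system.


Each node sees arrival rate λ = 4.27/hr (tandem ⇒ throughput preserved).
W₁ = 1/(μ₁−λ) = 1/(13.19−4.27) = 0.11211 hr
W₂ = 1/(μ₂−λ) = 1/(12.42−4.27) = 0.12270 hr
W_total = W₁ + W₂ = 0.11211 + 0.12270 = 0.23481 hr

Final: 0.23481 hr


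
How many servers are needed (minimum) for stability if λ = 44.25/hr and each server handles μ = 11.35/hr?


Stability requires cμ > λ ⇔ c > λ/μ.
λ/μ = 44.25/11.35 = 3.8987
Minimum integer c = ⌊3.8987⌋ + 1 = 4
Check: 4·11.35 = 45.40 > 44.25, while 3·11.35 = 34.05 ≤ 44.25

Final: 4 servers


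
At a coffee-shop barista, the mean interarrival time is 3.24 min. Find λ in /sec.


λ = 1/(interarrival time) in consistent units.
1 second = 0.0166667 min, so λ = 0.0166667/3.24 = 0.005144 per second

Final: 0.005144 /sec


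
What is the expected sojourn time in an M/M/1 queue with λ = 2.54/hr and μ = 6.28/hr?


W = 1/(μ−λ) = 1/(6.28 − 2.54) = 1/3.74 = 0.2674 hr

Final: 0.2674 hr


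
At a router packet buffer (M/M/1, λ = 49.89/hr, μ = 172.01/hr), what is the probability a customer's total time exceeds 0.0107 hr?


W ~ Exponential(μ−λ) for M/M/1.
μ − λ = 172.01 − 49.89 = 122.1200
P(W > t) = e^{−(μ−λ)t} = e^{−1.3067} = 0.270716

Final: 0.270716


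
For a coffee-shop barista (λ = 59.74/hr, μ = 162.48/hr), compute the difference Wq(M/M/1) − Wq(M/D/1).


ρ = 59.74/162.48 = 0.3677
Wq(M/M/1) = ρ/(μ−λ) = 0.3677/102.74 = 0.003579 hr
Wq(M/D/1) = ρ/(2(μ−λ)) = 0.001789 hr
Savings = 0.003579 − 0.001789 = 0.001789 hr

Final: 0.001789 hr


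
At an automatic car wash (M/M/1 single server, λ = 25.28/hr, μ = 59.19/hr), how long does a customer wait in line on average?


ρ = 25.28/59.19 = 0.4271
Wq = ρ/(μ−λ) = 0.4271/(59.19 − 25.28) = 0.4271/33.91 = 0.01260 hr

Final: 0.01260 hr


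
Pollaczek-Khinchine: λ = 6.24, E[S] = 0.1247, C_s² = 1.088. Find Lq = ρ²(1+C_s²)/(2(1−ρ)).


ρ = λ·E[S] = 6.24·0.1247 = 0.7781
Lq = ρ²(1+C_s²)/(2(1−ρ)) = 0.6055·(1+1.088)/(2·0.2219)
= 0.6055·2.0880/0.4437 = 2.84905

Final: 2.84905


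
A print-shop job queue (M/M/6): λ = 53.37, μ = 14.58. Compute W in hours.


a = 3.6605; ρ = 0.6101; P₀ = 0.024354
Lq = P₀·a^c·ρ/(c!(1−ρ)²) = 0.32652
Wq = Lq/λ = 0.32652/53.37 = 0.006118 hr
W = Wq + 1/μ = 0.006118 + 0.06859 = 0.07471 hr

Final: 0.07471 hr


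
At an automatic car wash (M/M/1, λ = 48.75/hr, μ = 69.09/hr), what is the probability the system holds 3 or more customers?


ρ = 48.75/69.09 = 0.7056
P(N ≥ n) = ρ^n = 0.7056^3 = 0.351300

Final: 0.351300


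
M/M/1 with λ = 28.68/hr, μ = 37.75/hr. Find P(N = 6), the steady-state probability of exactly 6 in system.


ρ = 28.68/37.75 = 0.7597
P_n = (1−ρ)·ρ^n = (1 − 0.7597)·0.7597^6 = 0.2403·0.192297 = 0.046202

Final: 0.046202


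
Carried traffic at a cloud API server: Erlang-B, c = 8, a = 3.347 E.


B(8,3.347) = 0.013849 (Erlang-B)
Carried load = a(1 − B) = 3.347·(1 − 0.013849) = 3.347·0.986151 = 3.3006 E

Final: 3.3006 Erlangs


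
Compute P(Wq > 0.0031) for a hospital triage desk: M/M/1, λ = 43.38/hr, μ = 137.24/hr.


ρ = 43.38/137.24 = 0.3161
P(Wq > t) = ρ·e^{−(μ−λ)t} = 0.3161·e^{−0.2910}
= 0.3161·0.747541 = 0.236289

Final: 0.236289


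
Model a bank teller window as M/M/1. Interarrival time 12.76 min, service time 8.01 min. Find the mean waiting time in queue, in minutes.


λ = 60/12.76 = 4.7022 /hr
μ = 60/8.01 = 7.4906 /hr
ρ = λ/μ = 4.7022/7.4906 = 0.6277
Wq = ρ/(μ−λ) = 0.6277/(7.4906−4.7022) = 0.22512 hr
In minutes: 0.22512·60 = 13.507 min

Final: 13.507 min


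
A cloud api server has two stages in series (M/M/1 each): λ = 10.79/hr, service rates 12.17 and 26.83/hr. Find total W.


Each node sees arrival rate λ = 10.79/hr (tandem ⇒ throughput preserved).
W₁ = 1/(μ₁−λ) = 1/(12.17−10.79) = 0.72464 hr
W₂ = 1/(μ₂−λ) = 1/(26.83−10.79) = 0.06234 hr
W_total = W₁ + W₂ = 0.72464 + 0.06234 = 0.78698 hr

Final: 0.78698 hr


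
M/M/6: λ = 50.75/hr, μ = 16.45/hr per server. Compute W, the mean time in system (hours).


a = 3.0851; ρ = 0.5142; P₀ = 0.044830
Lq = P₀·a^c·ρ/(c!(1−ρ)²) = 0.11696
Wq = Lq/λ = 0.11696/50.75 = 0.002305 hr
W = Wq + 1/μ = 0.002305 + 0.06079 = 0.06309 hr

Final: 0.06309 hr


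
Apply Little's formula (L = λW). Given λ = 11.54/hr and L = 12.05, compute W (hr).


W = L/λ = 12.05/11.54 = 1.0442 hr

Final: 1.0442 hr


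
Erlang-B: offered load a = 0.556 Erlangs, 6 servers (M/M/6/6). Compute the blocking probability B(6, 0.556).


B(c,a) = (a^c/c!) / Σ_{k=0}^{c} a^k/k!
a^6/6! = 0.00004103
Σ terms (k=0..6): 1.00000 + 0.55600 + 0.15457 + 0.02865 + 0.003982 + 0.0004428 + 0.00004103 = 1.743680
B = 0.00004103/1.743680 = 0.00002353

Final: 0.00002353


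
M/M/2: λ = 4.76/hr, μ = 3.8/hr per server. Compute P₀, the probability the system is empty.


a = λ/μ = 4.76/3.8 = 1.2526; ρ = a/c = 0.6263
Σ_{k=0}^{1} a^k/k! (terms k=0..1) = 1.00000 + 1.25263 = 2.25263
Tail: a^2/(2!(1−ρ)) = 1.56909/(2·0.3737) = 2.09948
P₀ = 1/(2.25263 + 2.09948) = 1/4.35211 = 0.229773

Final: 0.229773


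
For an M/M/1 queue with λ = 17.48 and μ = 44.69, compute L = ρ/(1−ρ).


ρ = λ/μ = 17.48/44.69 = 0.3911
L = ρ/(1−ρ) = 0.3911/(1 − 0.3911) = 0.3911/0.6089 = 0.6424

Final: 0.6424


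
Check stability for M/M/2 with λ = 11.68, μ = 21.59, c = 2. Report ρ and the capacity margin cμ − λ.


Total capacity cμ = 2·21.59 = 43.18/hr
ρ = λ/(cμ) = 11.68/43.18 = 0.2705
Stable ⇔ ρ < 1: YES
Spare capacity = cμ − λ = 43.18 − 11.68 = 31.50/hr

Final: ρ = 0.2705; stable; margin = 31.50/hr


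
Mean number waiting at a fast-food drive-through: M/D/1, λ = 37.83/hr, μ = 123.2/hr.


ρ = 37.83/123.2 = 0.3071
M/D/1: Lq = ρ²/(2(1−ρ)) = 0.09429/(2·0.6929) = 0.06803

Final: 0.06803


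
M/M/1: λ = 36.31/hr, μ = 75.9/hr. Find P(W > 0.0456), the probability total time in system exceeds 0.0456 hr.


W ~ Exponential(μ−λ) for M/M/1.
μ − λ = 75.9 − 36.31 = 39.5900
P(W > t) = e^{−(μ−λ)t} = e^{−1.8053} = 0.164424

Final: 0.164424


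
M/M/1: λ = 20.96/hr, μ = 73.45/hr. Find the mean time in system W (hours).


W = 1/(μ−λ) = 1/(73.45 − 20.96) = 1/52.49 = 0.01905 hr

Final: 0.01905 hr


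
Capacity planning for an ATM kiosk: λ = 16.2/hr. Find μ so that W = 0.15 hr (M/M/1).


W = 1/(μ−λ) ⇒ μ − λ = 1/W = 1/0.15 = 6.6667
μ = λ + 1/W = 16.2 + 6.6667 = 22.8667 per hr

Final: 22.8667 /hr


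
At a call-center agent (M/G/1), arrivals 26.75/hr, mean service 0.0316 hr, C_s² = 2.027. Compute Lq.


ρ = λ·E[S] = 26.75·0.0316 = 0.8453
Lq = ρ²(1+C_s²)/(2(1−ρ)) = 0.7145·(1+2.027)/(2·0.1547)
= 0.7145·3.0270/0.3094 = 6.99059

Final: 6.99059


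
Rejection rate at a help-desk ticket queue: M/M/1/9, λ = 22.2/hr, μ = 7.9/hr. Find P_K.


ρ = λ/μ = 22.2/7.9 = 2.8101
P_K = (1−ρ)ρ^K/(1−ρ^(K+1)) = (-1.8101·10927.805296)/(1 − 30708.516148)
= -19780.710852/-30707.516148 = 0.644165

Final: 0.644165


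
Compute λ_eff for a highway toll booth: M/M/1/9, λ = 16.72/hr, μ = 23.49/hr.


ρ = 0.7118; P_K = (1−ρ)ρ^9/(1−ρ^10) = 0.013984
λ_eff = λ(1 − P_K) = 16.72·(1 − 0.013984) = 16.72·0.986016 = 16.4862 /hr

Final: 16.4862 /hr


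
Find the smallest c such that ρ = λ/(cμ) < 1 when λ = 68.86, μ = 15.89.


Stability requires cμ > λ ⇔ c > λ/μ.
λ/μ = 68.86/15.89 = 4.3335
Minimum integer c = ⌊4.3335⌋ + 1 = 5
Check: 5·15.89 = 79.45 > 68.86, while 4·15.89 = 63.56 ≤ 68.86

Final: 5 servers


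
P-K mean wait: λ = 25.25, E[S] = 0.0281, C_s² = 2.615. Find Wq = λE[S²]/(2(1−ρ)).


ρ = λ·E[S] = 25.25·0.0281 = 0.7095
E[S²] = E[S]²(1+C_s²) = 0.0281²·(1+2.615) = 0.002854
Wq = λ·E[S²]/(2(1−ρ)) = 25.25·0.002854/(2·0.2905) = 0.12406 hr

Final: 0.12406 hr


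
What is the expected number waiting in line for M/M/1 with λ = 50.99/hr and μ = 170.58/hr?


ρ = 50.99/170.58 = 0.2989
Lq = ρ²/(1−ρ) = 0.08935/0.7011 = 0.1275

Final: 0.1275


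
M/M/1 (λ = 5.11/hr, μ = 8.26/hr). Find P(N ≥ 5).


ρ = 5.11/8.26 = 0.6186
P(N ≥ n) = ρ^n = 0.6186^5 = 0.090616

Final: 0.090616


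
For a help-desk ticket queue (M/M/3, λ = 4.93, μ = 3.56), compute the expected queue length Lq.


a = λ/μ = 1.3848; ρ = a/3 = 0.4616
P₀ = 0.240047
Lq = P₀·a^c·ρ / (c!·(1−ρ)²) = 0.240047·2.65577·0.4616/(6·0.28986)
= 0.16921

Final: 0.16921


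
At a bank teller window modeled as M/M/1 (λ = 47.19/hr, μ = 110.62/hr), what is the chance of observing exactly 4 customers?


ρ = 47.19/110.62 = 0.4266
P_n = (1−ρ)·ρ^n = (1 − 0.4266)·0.4266^4 = 0.5734·0.033118 = 0.018990

Final: 0.018990


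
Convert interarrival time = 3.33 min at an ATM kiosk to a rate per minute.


λ = 1/(interarrival time) in consistent units.
1 minute = 1 min, so λ = 1/3.33 = 0.3003 per minute

Final: 0.3003 /min


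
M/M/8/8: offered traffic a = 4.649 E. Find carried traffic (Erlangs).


B(8,4.649) = 0.054386 (Erlang-B)
Carried load = a(1 − B) = 4.649·(1 − 0.054386) = 4.649·0.945614 = 4.3962 E

Final: 4.3962 Erlangs


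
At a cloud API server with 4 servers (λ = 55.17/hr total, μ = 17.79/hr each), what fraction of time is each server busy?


ρ = λ/(cμ) = 55.17/(4·17.79) = 55.17/71.16 = 0.7753

Final: 0.7753


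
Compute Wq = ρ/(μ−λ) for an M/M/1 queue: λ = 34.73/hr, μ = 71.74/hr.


ρ = 34.73/71.74 = 0.4841
Wq = ρ/(μ−λ) = 0.4841/(71.74 − 34.73) = 0.4841/37.01 = 0.01308 hr

Final: 0.01308 hr


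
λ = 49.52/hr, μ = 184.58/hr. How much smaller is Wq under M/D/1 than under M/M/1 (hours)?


ρ = 49.52/184.58 = 0.2683
Wq(M/M/1) = ρ/(μ−λ) = 0.2683/135.06 = 0.001986 hr
Wq(M/D/1) = ρ/(2(μ−λ)) = 0.0009932 hr
Savings = 0.001986 − 0.0009932 = 0.0009932 hr

Final: 0.0009932 hr


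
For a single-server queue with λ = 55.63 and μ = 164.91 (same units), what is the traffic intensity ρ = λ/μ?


ρ = λ/μ = 55.63/164.91 = 0.3373

Final: 0.3373


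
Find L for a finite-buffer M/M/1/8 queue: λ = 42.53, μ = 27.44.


ρ = 42.53/27.44 = 1.5499
L = ρ[1 − (K+1)ρ^K + Kρ^(K+1)] / [(1−ρ)(1−ρ^(K+1))]
Numerator: 1.5499·(1 − 9·33.303525 + 8·51.618037) = 177.021154
Denominator: (-0.5499)·(-50.618037) = 27.836231
L = 177.021154/27.836231 = 6.3594

Final: 6.3594


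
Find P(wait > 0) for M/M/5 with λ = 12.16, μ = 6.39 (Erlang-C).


a = λ/μ = 1.9030; ρ = a/5 = 0.3806
P₀ = 0.148273 (from M/M/c formula)
C(c,a) = [a^c/(c!(1−ρ))]·P₀ = [24.95535/(120·0.6194)]·0.148273
= 0.33574·0.148273 = 0.049782

Final: 0.049782


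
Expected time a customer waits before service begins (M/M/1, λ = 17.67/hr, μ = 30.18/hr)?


ρ = 17.67/30.18 = 0.5855
Wq = ρ/(μ−λ) = 0.5855/(30.18 − 17.67) = 0.5855/12.51 = 0.04680 hr

Final: 0.04680 hr


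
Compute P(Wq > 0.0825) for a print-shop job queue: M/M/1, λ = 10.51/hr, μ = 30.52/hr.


ρ = 10.51/30.52 = 0.3444
P(Wq > t) = ρ·e^{−(μ−λ)t} = 0.3444·e^{−1.6508}
= 0.3444·0.191892 = 0.066081

Final: 0.066081


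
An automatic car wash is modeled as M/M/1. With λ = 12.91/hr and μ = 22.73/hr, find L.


ρ = λ/μ = 12.91/22.73 = 0.5680
L = ρ/(1−ρ) = 0.5680/(1 − 0.5680) = 0.5680/0.4320 = 1.3147

Final: 1.3147


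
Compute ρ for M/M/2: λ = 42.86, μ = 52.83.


ρ = λ/(cμ) = 42.86/(2·52.83) = 42.86/105.66 = 0.4056

Final: 0.4056


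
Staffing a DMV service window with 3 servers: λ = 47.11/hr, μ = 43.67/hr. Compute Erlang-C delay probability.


a = λ/μ = 1.0788; ρ = a/3 = 0.3596
P₀ = 0.334742 (from M/M/c formula)
C(c,a) = [a^c/(c!(1−ρ))]·P₀ = [1.25542/(6·0.6404)]·0.334742
= 0.32672·0.334742 = 0.109368

Final: 0.109368


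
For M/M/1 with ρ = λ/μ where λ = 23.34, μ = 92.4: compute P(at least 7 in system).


ρ = 23.34/92.4 = 0.2526
P(N ≥ n) = ρ^n = 0.2526^7 = 0.00006561

Final: 0.00006561


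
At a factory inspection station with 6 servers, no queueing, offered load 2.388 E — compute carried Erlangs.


B(6,2.388) = 0.023918 (Erlang-B)
Carried load = a(1 − B) = 2.388·(1 − 0.023918) = 2.388·0.976082 = 2.3309 E

Final: 2.3309 Erlangs


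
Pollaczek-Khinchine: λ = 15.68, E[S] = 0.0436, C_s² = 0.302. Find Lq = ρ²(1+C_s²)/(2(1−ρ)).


ρ = λ·E[S] = 15.68·0.0436 = 0.6836
Lq = ρ²(1+C_s²)/(2(1−ρ)) = 0.4674·(1+0.302)/(2·0.3164)
= 0.4674·1.3020/0.6327 = 0.96178

Final: 0.96178


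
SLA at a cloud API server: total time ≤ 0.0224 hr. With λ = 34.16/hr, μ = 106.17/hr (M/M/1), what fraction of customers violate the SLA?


W ~ Exponential(μ−λ) for M/M/1.
μ − λ = 106.17 − 34.16 = 72.0100
P(W > t) = e^{−(μ−λ)t} = e^{−1.6130} = 0.199284

Final: 0.199284


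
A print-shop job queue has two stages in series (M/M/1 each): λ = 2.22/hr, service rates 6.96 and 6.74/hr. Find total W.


Each node sees arrival rate λ = 2.22/hr (tandem ⇒ throughput preserved).
W₁ = 1/(μ₁−λ) = 1/(6.96−2.22) = 0.21097 hr
W₂ = 1/(μ₂−λ) = 1/(6.74−2.22) = 0.22124 hr
W_total = W₁ + W₂ = 0.21097 + 0.22124 = 0.43221 hr

Final: 0.43221 hr


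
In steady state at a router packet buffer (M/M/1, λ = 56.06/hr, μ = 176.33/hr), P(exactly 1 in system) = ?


ρ = 56.06/176.33 = 0.3179
P_n = (1−ρ)·ρ^n = (1 − 0.3179)·0.3179^1 = 0.6821·0.317927 = 0.216849

Final: 0.216849


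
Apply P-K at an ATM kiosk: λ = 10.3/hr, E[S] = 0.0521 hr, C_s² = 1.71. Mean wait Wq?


ρ = λ·E[S] = 10.3·0.0521 = 0.5366
E[S²] = E[S]²(1+C_s²) = 0.0521²·(1+1.71) = 0.007356
Wq = λ·E[S²]/(2(1−ρ)) = 10.3·0.007356/(2·0.4634) = 0.08176 hr

Final: 0.08176 hr


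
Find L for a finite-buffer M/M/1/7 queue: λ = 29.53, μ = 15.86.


ρ = 29.53/15.86 = 1.8619
L = ρ[1 − (K+1)ρ^K + Kρ^(K+1)] / [(1−ρ)(1−ρ^(K+1))]
Numerator: 1.8619·(1 − 8·77.575011 + 7·144.438215) = 728.879740
Denominator: (-0.8619)·(-143.438215) = 123.631803
L = 728.879740/123.631803 = 5.8956

Final: 5.8956


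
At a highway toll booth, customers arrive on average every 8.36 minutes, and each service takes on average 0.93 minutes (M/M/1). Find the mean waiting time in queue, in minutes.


λ = 60/8.36 = 7.1770 /hr
μ = 60/0.93 = 64.5161 /hr
ρ = λ/μ = 7.1770/64.5161 = 0.1112
Wq = ρ/(μ−λ) = 0.1112/(64.5161−7.1770) = 0.001940 hr
In minutes: 0.001940·60 = 0.1164 min

Final: 0.1164 min


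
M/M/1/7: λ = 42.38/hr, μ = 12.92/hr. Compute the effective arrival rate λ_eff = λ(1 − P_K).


ρ = 3.2802; P_K = (1−ρ)ρ^7/(1−ρ^8) = 0.695191
λ_eff = λ(1 − P_K) = 42.38·(1 − 0.695191) = 42.38·0.304809 = 12.9178 /hr

Final: 12.9178 /hr


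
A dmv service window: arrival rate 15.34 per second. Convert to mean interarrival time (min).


Mean interarrival time = 1/λ = 1/15.34 second = 0.06519 second
In minutes: 0.06519 × 0.0166667 = 0.001086 min

Final: 0.001086 min


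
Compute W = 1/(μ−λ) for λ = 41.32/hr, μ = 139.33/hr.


W = 1/(μ−λ) = 1/(139.33 − 41.32) = 1/98.01 = 0.01020 hr

Final: 0.01020 hr


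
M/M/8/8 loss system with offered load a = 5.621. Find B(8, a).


B(c,a) = (a^c/c!) / Σ_{k=0}^{c} a^k/k!
a^8/8! = 24.716568
Σ terms (k=0..8): 1.00000 + 5.62100 + 15.79782 + 29.59985 + 41.59519 + 46.76131 + 43.80756 + 35.17747 + 24.71657 = 244.076759
B = 24.716568/244.076759 = 0.101266

Final: 0.101266


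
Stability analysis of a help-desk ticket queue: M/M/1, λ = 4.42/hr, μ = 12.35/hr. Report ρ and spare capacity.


Total capacity cμ = 1·12.35 = 12.35/hr
ρ = λ/(cμ) = 4.42/12.35 = 0.3579
Stable ⇔ ρ < 1: YES
Spare capacity = cμ − λ = 12.35 − 4.42 = 7.93/hr

Final: ρ = 0.3579; stable; margin = 7.93/hr


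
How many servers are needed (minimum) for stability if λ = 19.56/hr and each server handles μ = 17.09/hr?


Stability requires cμ > λ ⇔ c > λ/μ.
λ/μ = 19.56/17.09 = 1.1445
Minimum integer c = ⌊1.1445⌋ + 1 = 2
Check: 2·17.09 = 34.18 > 19.56, while 1·17.09 = 17.09 ≤ 19.56

Final: 2 servers


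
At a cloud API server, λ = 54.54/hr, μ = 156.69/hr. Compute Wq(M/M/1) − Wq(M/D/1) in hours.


ρ = 54.54/156.69 = 0.3481
Wq(M/M/1) = ρ/(μ−λ) = 0.3481/102.15 = 0.003407 hr
Wq(M/D/1) = ρ/(2(μ−λ)) = 0.001704 hr
Savings = 0.003407 − 0.001704 = 0.001704 hr

Final: 0.001704 hr


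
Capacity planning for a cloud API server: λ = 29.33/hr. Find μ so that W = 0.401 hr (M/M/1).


W = 1/(μ−λ) ⇒ μ − λ = 1/W = 1/0.401 = 2.4938
μ = λ + 1/W = 29.33 + 2.4938 = 31.8238 per hr

Final: 31.8238 /hr


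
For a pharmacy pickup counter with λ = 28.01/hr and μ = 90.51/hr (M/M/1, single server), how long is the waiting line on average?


ρ = 28.01/90.51 = 0.3095
Lq = ρ²/(1−ρ) = 0.09577/0.6905 = 0.1387

Final: 0.1387


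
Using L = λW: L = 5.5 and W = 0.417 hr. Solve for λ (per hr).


λ = L/W = 5.5/0.417 = 13.1894 /hr

Final: 13.1894 /hr


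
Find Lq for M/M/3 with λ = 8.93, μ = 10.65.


a = λ/μ = 0.8385; ρ = a/3 = 0.2795
P₀ = 0.429847
Lq = P₀·a^c·ρ / (c!·(1−ρ)²) = 0.429847·0.58953·0.2795/(6·0.51912)
= 0.02274

Final: 0.02274


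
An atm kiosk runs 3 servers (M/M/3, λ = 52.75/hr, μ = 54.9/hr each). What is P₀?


a = λ/μ = 52.75/54.9 = 0.9608; ρ = a/c = 0.3203
Σ_{k=0}^{2} a^k/k! (terms k=0..2) = 1.00000 + 0.96084 + 0.46160 = 2.42244
Tail: a^3/(3!(1−ρ)) = 0.88705/(6·0.6797) = 0.21750
P₀ = 1/(2.42244 + 0.21750) = 1/2.63995 = 0.378795

Final: 0.378795


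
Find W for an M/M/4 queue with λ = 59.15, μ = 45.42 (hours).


a = 1.3023; ρ = 0.3256; P₀ = 0.270557
Lq = P₀·a^c·ρ/(c!(1−ρ)²) = 0.02321
Wq = Lq/λ = 0.02321/59.15 = 0.0003924 hr
W = Wq + 1/μ = 0.0003924 + 0.02202 = 0.02241 hr

Final: 0.02241 hr


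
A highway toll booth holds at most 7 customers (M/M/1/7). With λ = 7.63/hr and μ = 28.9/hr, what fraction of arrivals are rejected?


ρ = λ/μ = 7.63/28.9 = 0.2640
P_K = (1−ρ)ρ^K/(1−ρ^(K+1)) = (0.7360·0.00008941)/(1 − 0.00002361)
= 0.00006580/0.999976 = 0.00006581

Final: 0.00006581


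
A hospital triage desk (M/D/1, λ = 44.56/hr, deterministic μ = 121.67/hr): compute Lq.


ρ = 44.56/121.67 = 0.3662
M/D/1: Lq = ρ²/(2(1−ρ)) = 0.1341/(2·0.6338) = 0.10582

Final: 0.10582


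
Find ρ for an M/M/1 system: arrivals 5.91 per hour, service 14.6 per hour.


ρ = λ/μ = 5.91/14.6 = 0.4048

Final: 0.4048


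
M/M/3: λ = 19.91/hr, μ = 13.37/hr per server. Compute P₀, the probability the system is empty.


a = λ/μ = 19.91/13.37 = 1.4892; ρ = a/c = 0.4964
Σ_{k=0}^{2} a^k/k! (terms k=0..2) = 1.00000 + 1.48915 + 1.10879 = 3.59795
Tail: a^3/(3!(1−ρ)) = 3.30232/(6·0.5036) = 1.09287
P₀ = 1/(3.59795 + 1.09287) = 1/4.69082 = 0.213182

Final: 0.213182


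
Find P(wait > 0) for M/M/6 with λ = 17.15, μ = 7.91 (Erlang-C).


a = λ/μ = 2.1681; ρ = a/6 = 0.3614
P₀ = 0.114114 (from M/M/c formula)
C(c,a) = [a^c/(c!(1−ρ))]·P₀ = [103.87854/(720·0.6386)]·0.114114
= 0.22591·0.114114 = 0.025780

Final: 0.025780


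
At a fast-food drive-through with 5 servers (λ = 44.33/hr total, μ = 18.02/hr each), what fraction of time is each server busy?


ρ = λ/(cμ) = 44.33/(5·18.02) = 44.33/90.10 = 0.4920

Final: 0.4920


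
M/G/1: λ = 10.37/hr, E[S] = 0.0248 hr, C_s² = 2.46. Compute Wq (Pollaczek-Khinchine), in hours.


ρ = λ·E[S] = 10.37·0.0248 = 0.2572
E[S²] = E[S]²(1+C_s²) = 0.0248²·(1+2.46) = 0.002128
Wq = λ·E[S²]/(2(1−ρ)) = 10.37·0.002128/(2·0.7428) = 0.01485 hr

Final: 0.01485 hr


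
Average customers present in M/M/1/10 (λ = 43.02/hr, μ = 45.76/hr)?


ρ = 43.02/45.76 = 0.9401
L = ρ[1 − (K+1)ρ^K + Kρ^(K+1)] / [(1−ρ)(1−ρ^(K+1))]
Numerator: 0.9401·(1 − 11·0.539317 + 10·0.507024) = 0.129505
Denominator: (0.05988)·(0.492976) = 0.029518
L = 0.129505/0.029518 = 4.3873

Final: 4.3873


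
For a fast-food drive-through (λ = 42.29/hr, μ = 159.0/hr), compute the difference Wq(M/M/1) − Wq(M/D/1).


ρ = 42.29/159.0 = 0.2660
Wq(M/M/1) = ρ/(μ−λ) = 0.2660/116.71 = 0.002279 hr
Wq(M/D/1) = ρ/(2(μ−λ)) = 0.001139 hr
Savings = 0.002279 − 0.001139 = 0.001139 hr

Final: 0.001139 hr


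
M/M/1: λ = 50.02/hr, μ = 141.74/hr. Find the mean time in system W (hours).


W = 1/(μ−λ) = 1/(141.74 − 50.02) = 1/91.72 = 0.01090 hr

Final: 0.01090 hr


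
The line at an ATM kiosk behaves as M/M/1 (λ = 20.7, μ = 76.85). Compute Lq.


ρ = 20.7/76.85 = 0.2694
Lq = ρ²/(1−ρ) = 0.07255/0.7306 = 0.09930

Final: 0.09930


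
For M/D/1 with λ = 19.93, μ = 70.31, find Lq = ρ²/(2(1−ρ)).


ρ = 19.93/70.31 = 0.2835
M/D/1: Lq = ρ²/(2(1−ρ)) = 0.08035/(2·0.7165) = 0.05607

Final: 0.05607


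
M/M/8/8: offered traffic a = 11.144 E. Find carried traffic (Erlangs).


B(8,11.144) = 0.388773 (Erlang-B)
Carried load = a(1 − B) = 11.144·(1 − 0.388773) = 11.144·0.611227 = 6.8115 E

Final: 6.8115 Erlangs


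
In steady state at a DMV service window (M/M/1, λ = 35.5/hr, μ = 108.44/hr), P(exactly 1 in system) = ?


ρ = 35.5/108.44 = 0.3274
P_n = (1−ρ)·ρ^n = (1 − 0.3274)·0.3274^1 = 0.6726·0.327370 = 0.220199

Final: 0.220199
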